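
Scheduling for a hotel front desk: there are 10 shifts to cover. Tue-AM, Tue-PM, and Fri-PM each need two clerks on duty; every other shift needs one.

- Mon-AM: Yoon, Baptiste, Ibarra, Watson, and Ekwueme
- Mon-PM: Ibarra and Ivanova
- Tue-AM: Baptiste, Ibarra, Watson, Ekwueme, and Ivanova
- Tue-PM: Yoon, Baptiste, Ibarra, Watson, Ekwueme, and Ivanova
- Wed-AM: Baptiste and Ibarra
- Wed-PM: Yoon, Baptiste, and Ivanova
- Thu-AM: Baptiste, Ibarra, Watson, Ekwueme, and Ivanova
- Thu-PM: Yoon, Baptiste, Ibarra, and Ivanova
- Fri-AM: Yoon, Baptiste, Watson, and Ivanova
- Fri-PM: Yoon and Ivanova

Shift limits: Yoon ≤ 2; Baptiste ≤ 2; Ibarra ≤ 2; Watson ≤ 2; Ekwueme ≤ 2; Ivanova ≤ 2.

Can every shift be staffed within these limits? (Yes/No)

No

Total capacity is 2+2+2+2+2+2 = 12 but 13 worker-slots are needed — infeasible.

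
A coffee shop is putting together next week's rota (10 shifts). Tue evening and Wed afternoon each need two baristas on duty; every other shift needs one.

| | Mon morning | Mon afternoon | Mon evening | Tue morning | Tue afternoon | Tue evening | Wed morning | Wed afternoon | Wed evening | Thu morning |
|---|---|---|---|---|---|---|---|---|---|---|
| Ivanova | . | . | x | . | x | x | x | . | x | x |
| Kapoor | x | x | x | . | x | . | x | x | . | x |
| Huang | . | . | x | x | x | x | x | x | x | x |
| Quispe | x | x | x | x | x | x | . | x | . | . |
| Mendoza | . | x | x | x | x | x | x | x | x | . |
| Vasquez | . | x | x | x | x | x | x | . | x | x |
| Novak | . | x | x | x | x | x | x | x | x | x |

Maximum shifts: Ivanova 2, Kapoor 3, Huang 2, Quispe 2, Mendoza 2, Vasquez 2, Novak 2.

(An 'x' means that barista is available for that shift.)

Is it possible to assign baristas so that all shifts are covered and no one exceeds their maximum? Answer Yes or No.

One valid schedule: Mon morning→Kapoor, Mon afternoon→Kapoor, Mon evening→Huang, Tue morning→Huang, Tue afternoon→Quispe, Tue evening→Mendoza+Vasquez, Wed morning→Kapoor, Wed afternoon→Quispe+Mendoza, Wed evening→Ivanova, Thu morning→Ivanova.
Loads: Ivanova 2/2, Kapoor 3/3, Huang 2/2, Quispe 2/2, Mendoza 2/2, Vasquez 1/2, Novak 0/2 — all within limits.

Yes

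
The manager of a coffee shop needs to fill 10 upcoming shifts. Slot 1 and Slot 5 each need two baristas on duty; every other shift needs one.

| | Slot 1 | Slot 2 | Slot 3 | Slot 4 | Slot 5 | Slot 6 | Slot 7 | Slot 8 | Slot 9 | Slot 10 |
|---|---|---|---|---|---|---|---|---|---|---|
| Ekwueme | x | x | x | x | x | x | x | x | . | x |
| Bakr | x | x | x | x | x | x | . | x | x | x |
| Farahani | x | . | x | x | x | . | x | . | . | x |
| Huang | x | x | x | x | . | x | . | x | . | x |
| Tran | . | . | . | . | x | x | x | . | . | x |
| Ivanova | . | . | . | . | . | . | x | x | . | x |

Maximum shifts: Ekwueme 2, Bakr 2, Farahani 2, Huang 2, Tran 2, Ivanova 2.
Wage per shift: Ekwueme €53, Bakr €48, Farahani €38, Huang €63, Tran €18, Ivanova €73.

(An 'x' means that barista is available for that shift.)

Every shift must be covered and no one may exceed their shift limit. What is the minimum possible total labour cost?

Slot 9 can only be covered by Bakr, so that assignment is forced.
Picking the cheapest available barista for each shift independently would cost €416, but that ignores the shift limits.
An optimal schedule: Slot 1→Farahani+Huang, Slot 2→Ekwueme, Slot 3→Ekwueme, Slot 4→Bakr, Slot 5→Farahani+Tran, Slot 6→Huang, Slot 7→Tran, Slot 8→Ivanova, Slot 9→Bakr, Slot 10→Ivanova.
Total: 38 + 63 + 53 + 53 + 48 + 38 + 18 + 63 + 18 + 73 + 48 + 73 = €586.

€586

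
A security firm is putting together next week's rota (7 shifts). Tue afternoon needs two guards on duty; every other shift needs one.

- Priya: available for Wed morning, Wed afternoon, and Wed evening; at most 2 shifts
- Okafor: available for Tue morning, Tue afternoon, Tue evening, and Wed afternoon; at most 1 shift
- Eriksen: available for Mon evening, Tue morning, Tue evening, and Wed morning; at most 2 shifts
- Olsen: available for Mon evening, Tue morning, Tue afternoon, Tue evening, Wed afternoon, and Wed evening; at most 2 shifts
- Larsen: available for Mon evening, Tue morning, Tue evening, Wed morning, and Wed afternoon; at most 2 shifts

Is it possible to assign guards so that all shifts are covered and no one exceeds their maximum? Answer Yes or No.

Tue afternoon can only be covered by Okafor and Olsen, so that assignment is forced.
One valid schedule: Mon evening→Eriksen, Tue morning→Eriksen, Tue afternoon→Okafor+Olsen, Tue evening→Olsen, Wed morning→Priya, Wed afternoon→Larsen, Wed evening→Priya.
Loads: Priya 2/2, Okafor 1/1, Eriksen 2/2, Olsen 2/2, Larsen 1/2 — all within limits.

Yes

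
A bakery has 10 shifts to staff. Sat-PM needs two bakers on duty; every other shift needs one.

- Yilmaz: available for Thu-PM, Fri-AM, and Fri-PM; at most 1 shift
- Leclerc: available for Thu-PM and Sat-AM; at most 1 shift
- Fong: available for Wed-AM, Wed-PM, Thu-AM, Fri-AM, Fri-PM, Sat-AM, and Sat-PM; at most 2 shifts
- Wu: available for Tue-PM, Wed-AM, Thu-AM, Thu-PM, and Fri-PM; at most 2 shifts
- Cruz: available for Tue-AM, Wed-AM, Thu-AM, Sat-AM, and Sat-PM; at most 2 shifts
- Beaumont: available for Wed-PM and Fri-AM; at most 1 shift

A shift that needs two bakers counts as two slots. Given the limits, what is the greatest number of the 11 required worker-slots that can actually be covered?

Total capacity across all bakers is 1+1+2+2+2+1 = 9, and 11 slots are needed, so at most 9 can be filled.
An assignment achieving 9: Tue-AM→Cruz, Tue-PM→Wu, Wed-AM→Wu, Wed-PM→Fong, Thu-PM→Yilmaz, Fri-AM→Beaumont, Sat-AM→Leclerc, Sat-PM→Fong+Cruz.
Loads: Yilmaz 1/1, Leclerc 1/1, Fong 2/2, Wu 2/2, Cruz 2/2, Beaumont 1/1.

9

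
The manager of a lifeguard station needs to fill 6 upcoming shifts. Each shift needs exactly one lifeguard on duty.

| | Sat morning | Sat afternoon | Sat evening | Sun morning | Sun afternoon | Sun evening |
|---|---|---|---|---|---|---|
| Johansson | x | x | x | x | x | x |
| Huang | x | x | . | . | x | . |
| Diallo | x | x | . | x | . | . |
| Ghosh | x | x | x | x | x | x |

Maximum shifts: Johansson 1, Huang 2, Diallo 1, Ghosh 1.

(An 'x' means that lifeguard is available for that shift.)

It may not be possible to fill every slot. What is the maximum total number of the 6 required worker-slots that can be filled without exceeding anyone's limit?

Total capacity across all lifeguards is 1+2+1+1 = 5, and 6 slots are needed, so at most 5 can be filled.
An assignment achieving 5: Sat morning→Huang, Sat evening→Johansson, Sun morning→Diallo, Sun afternoon→Huang, Sun evening→Ghosh.
Loads: Johansson 1/1, Huang 2/2, Diallo 1/1, Ghosh 1/1.

5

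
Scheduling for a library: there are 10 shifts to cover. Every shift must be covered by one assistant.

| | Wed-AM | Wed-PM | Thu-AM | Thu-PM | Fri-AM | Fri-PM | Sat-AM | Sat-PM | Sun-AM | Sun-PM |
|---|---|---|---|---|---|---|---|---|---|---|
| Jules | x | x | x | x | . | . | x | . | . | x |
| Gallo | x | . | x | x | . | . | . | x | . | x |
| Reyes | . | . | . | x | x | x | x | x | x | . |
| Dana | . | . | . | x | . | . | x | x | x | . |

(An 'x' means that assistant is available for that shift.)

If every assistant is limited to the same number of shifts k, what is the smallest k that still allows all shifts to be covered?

With 4 assistants and 10 worker-slots to fill, someone must work at least ⌈10/4⌉ = 3 shifts, so k ≥ 3.
k = 3 works: Wed-AM→Jules, Wed-PM→Jules, Thu-AM→Jules, Thu-PM→Gallo, Fri-AM→Reyes, Fri-PM→Reyes, Sat-AM→Dana, Sat-PM→Gallo, Sun-AM→Reyes, Sun-PM→Gallo.
Loads: Jules 3, Gallo 3, Reyes 3, Dana 1 — all ≤ 3.

3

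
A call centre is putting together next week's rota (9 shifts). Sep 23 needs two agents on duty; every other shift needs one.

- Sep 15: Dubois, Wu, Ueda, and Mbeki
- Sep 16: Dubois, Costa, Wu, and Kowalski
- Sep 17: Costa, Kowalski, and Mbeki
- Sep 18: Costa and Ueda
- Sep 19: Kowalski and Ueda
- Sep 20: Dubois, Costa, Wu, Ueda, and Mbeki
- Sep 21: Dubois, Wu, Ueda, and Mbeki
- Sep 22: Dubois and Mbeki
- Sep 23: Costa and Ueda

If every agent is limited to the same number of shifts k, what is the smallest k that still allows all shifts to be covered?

2

With 6 agents and 10 worker-slots to fill, someone must work at least ⌈10/6⌉ = 2 shifts, so k ≥ 2.
k = 2 works: Sep 15→Dubois, Sep 16→Wu, Sep 17→Kowalski, Sep 18→Costa, Sep 19→Kowalski, Sep 20→Ueda, Sep 21→Wu, Sep 22→Dubois, Sep 23→Costa+Ueda.
Loads: Dubois 2, Costa 2, Wu 2, Kowalski 2, Ueda 2, Mbeki 0 — all ≤ 2.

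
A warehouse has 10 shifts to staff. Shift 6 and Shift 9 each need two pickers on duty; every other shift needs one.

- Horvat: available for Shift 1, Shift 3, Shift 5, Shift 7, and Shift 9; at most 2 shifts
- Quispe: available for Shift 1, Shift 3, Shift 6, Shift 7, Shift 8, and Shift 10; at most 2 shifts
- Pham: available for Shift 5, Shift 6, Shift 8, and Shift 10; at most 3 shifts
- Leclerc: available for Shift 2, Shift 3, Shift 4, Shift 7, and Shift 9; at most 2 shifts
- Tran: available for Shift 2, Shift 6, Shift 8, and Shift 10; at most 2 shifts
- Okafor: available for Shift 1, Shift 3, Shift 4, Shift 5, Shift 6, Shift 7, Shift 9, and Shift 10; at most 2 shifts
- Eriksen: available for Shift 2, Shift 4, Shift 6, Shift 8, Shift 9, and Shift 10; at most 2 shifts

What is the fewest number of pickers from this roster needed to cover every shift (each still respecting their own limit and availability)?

6

12 slots to fill and no one can take more than 3, so at least ⌈12/3⌉ = 4 pickers are needed.
Any 5 pickers together have capacity at most 3+2+2+2+2 = 11 < 12 slots, so 5 can never suffice.
Horvat, Quispe, Pham, Leclerc, Tran, and Okafor alone can cover everything: Shift 1→Horvat, Shift 2→Leclerc, Shift 3→Quispe, Shift 4→Leclerc, Shift 5→Pham, Shift 6→Pham+Tran, Shift 7→Okafor, Shift 8→Quispe, Shift 9→Horvat+Okafor, Shift 10→Pham.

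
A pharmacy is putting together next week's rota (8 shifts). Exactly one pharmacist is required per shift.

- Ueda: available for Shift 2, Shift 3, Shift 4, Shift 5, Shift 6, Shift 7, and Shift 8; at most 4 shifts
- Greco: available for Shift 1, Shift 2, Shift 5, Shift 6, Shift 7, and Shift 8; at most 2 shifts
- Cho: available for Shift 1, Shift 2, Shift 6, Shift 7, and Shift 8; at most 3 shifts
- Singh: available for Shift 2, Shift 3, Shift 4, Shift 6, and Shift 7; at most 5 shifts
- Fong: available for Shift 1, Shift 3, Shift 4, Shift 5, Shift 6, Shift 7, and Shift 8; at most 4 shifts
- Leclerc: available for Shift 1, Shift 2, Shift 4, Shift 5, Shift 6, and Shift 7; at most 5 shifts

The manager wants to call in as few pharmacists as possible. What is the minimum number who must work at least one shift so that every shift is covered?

2

8 slots to fill and no one can take more than 5, so at least ⌈8/5⌉ = 2 pharmacists are needed.
Ueda and Fong alone can cover everything: Shift 1→Fong, Shift 2→Ueda, Shift 3→Ueda, Shift 4→Ueda, Shift 5→Ueda, Shift 6→Fong, Shift 7→Fong, Shift 8→Fong.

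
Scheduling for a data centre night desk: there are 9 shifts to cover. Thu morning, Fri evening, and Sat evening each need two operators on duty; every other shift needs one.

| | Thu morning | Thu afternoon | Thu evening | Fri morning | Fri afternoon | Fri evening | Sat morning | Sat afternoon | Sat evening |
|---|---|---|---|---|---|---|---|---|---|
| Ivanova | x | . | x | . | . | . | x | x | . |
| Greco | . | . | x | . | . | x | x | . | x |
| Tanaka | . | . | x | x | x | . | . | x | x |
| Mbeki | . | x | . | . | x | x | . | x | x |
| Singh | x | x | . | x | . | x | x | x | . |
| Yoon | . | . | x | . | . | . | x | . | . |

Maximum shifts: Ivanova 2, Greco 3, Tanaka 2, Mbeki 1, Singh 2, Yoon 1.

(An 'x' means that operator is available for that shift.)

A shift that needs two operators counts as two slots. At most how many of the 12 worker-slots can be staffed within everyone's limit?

11

Total capacity across all operators is 2+3+2+1+2+1 = 11, and 12 slots are needed, so at most 11 can be filled.
An assignment achieving 11: Thu morning→Ivanova+Singh, Thu afternoon→Mbeki, Thu evening→Greco, Fri morning→Tanaka, Fri afternoon→Tanaka, Fri evening→Greco+Singh, Sat morning→Yoon, Sat afternoon→Ivanova, Sat evening→Greco.
Loads: Ivanova 2/2, Greco 3/3, Tanaka 2/2, Mbeki 1/1, Singh 2/2, Yoon 1/1.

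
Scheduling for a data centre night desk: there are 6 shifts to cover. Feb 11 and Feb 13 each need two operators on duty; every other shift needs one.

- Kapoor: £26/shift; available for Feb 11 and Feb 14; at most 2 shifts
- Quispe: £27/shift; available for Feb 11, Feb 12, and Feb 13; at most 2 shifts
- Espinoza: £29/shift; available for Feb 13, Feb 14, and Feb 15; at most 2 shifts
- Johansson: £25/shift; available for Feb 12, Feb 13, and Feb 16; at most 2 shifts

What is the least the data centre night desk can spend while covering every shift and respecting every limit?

£214

Feb 11 can only be covered by Kapoor and Quispe, so that assignment is forced.
Feb 15 can only be covered by Espinoza, so that assignment is forced.
Feb 16 can only be covered by Johansson, so that assignment is forced.
Picking the cheapest available operator for each shift independently would cost £210, but that ignores the shift limits.
An optimal schedule: Feb 11→Kapoor+Quispe, Feb 12→Quispe, Feb 13→Espinoza+Johansson, Feb 14→Kapoor, Feb 15→Espinoza, Feb 16→Johansson.
Total: 26 + 27 + 27 + 29 + 25 + 26 + 29 + 25 = £214.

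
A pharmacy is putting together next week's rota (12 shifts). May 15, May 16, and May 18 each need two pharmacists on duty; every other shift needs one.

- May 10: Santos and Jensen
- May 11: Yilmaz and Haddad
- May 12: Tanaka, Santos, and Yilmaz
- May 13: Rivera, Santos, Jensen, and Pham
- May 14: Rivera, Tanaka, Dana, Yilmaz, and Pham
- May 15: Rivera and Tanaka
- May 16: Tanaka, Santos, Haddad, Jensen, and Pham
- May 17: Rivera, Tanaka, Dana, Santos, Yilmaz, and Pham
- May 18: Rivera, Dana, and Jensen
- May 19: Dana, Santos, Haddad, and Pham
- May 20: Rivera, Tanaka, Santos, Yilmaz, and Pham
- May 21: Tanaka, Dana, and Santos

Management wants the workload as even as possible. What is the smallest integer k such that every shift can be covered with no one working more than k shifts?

With 8 pharmacists and 15 worker-slots to fill, someone must work at least ⌈15/8⌉ = 2 shifts, so k ≥ 2.
k = 2 works: May 10→Santos, May 11→Yilmaz, May 12→Tanaka, May 13→Santos, May 14→Yilmaz, May 15→Rivera+Tanaka, May 16→Haddad+Jensen, May 17→Pham, May 18→Rivera+Dana, May 19→Haddad, May 20→Pham, May 21→Dana.
Loads: Rivera 2, Tanaka 2, Dana 2, Santos 2, Yilmaz 2, Haddad 2, Jensen 1, Pham 2 — all ≤ 2.

2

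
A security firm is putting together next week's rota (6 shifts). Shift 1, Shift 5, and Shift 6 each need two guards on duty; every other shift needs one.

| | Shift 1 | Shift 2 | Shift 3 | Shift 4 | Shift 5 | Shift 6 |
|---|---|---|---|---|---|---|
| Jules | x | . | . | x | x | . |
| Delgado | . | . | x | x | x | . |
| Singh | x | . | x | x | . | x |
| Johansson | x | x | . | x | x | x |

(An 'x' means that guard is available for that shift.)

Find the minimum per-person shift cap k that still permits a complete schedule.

With 4 guards and 9 worker-slots to fill, someone must work at least ⌈9/4⌉ = 3 shifts, so k ≥ 3.
k = 3 works: Shift 1→Jules+Singh, Shift 2→Johansson, Shift 3→Delgado, Shift 4→Jules, Shift 5→Jules+Delgado, Shift 6→Singh+Johansson.
Loads: Jules 3, Delgado 2, Singh 2, Johansson 2 — all ≤ 3.

3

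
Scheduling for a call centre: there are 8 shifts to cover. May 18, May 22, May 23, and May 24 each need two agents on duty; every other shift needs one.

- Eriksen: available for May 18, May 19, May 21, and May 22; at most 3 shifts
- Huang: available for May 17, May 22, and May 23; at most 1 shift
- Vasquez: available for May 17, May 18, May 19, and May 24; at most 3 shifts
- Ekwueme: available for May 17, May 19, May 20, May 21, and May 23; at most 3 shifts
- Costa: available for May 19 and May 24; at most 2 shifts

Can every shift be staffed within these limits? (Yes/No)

No

Total capacity is 12 and 12 slots are needed, so capacity alone doesn't rule it out.
Shifts {May 22, May 23} need 4 worker-slots in total, but the agents available for any of those shifts (Eriksen, Huang, and Ekwueme) can supply at most 3 among them. So no valid schedule exists.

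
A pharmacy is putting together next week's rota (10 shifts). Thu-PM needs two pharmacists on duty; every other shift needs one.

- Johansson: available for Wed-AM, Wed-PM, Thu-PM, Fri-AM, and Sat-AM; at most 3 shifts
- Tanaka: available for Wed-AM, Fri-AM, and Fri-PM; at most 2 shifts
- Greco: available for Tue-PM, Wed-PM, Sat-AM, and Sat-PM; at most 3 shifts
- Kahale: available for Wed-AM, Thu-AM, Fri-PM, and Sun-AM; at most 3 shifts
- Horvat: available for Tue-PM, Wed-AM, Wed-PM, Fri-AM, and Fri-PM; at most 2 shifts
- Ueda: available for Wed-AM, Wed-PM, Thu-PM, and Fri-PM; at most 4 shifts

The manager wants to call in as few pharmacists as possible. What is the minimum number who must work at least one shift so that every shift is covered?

11 slots to fill and no one can take more than 4, so at least ⌈11/4⌉ = 3 pharmacists are needed.
Any 3 pharmacists together have capacity at most 4+3+3 = 10 < 11 slots, so 3 can never suffice.
Johansson, Greco, Kahale, and Ueda alone can cover everything: Tue-PM→Greco, Wed-AM→Ueda, Wed-PM→Greco, Thu-AM→Kahale, Thu-PM→Johansson+Ueda, Fri-AM→Johansson, Fri-PM→Kahale, Sat-AM→Johansson, Sat-PM→Greco, Sun-AM→Kahale.

4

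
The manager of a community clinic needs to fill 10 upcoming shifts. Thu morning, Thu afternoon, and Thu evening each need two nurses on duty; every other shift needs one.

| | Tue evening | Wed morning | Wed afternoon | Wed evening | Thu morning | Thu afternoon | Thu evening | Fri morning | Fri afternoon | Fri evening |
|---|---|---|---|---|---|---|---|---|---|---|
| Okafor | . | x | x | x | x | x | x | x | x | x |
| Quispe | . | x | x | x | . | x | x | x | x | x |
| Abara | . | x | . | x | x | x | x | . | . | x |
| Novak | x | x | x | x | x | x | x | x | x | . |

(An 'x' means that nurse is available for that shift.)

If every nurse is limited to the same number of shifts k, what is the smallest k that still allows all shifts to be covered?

With 4 nurses and 13 worker-slots to fill, someone must work at least ⌈13/4⌉ = 4 shifts, so k ≥ 4.
k = 4 works: Tue evening→Novak, Wed morning→Quispe, Wed afternoon→Okafor, Wed evening→Quispe, Thu morning→Okafor+Abara, Thu afternoon→Quispe+Abara, Thu evening→Abara+Novak, Fri morning→Okafor, Fri afternoon→Okafor, Fri evening→Quispe.
Loads: Okafor 4, Quispe 4, Abara 3, Novak 2 — all ≤ 4.

4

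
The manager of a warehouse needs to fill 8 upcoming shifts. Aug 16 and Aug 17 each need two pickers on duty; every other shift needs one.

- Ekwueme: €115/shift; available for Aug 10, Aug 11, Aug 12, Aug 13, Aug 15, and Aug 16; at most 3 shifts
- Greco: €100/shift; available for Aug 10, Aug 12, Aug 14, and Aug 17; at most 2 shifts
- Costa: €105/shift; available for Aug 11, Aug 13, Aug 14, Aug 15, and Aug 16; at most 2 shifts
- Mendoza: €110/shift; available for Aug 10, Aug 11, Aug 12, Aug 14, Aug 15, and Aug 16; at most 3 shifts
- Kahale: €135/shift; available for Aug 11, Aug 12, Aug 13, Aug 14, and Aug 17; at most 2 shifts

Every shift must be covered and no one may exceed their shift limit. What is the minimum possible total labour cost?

Aug 17 can only be covered by Greco and Kahale, so that assignment is forced.
Picking the cheapest available picker for each shift independently would cost €1065, but that ignores the shift limits.
An optimal schedule: Aug 10→Greco, Aug 11→Mendoza, Aug 12→Ekwueme, Aug 13→Costa, Aug 14→Mendoza, Aug 15→Costa, Aug 16→Mendoza+Ekwueme, Aug 17→Greco+Kahale.
Total: 100 + 110 + 115 + 105 + 110 + 105 + 110 + 115 + 100 + 135 = €1105.

€1105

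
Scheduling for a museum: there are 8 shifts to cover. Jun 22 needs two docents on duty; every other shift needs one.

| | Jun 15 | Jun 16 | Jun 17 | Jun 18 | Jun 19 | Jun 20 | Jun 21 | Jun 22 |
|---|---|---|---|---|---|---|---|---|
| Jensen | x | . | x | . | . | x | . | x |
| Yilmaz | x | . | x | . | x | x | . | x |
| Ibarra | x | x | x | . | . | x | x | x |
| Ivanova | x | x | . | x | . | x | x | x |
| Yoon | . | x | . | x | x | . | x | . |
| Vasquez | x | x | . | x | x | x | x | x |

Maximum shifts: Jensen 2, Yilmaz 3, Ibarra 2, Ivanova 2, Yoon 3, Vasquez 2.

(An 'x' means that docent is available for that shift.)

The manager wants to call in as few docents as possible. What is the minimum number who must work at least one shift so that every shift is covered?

9 slots to fill and no one can take more than 3, so at least ⌈9/3⌉ = 3 docents are needed.
Any 3 docents together have capacity at most 3+3+2 = 8 < 9 slots, so 3 can never suffice.
Jensen, Yilmaz, Ibarra, and Ivanova alone can cover everything: Jun 15→Jensen, Jun 16→Ibarra, Jun 17→Jensen, Jun 18→Ivanova, Jun 19→Yilmaz, Jun 20→Yilmaz, Jun 21→Ibarra, Jun 22→Yilmaz+Ivanova.

4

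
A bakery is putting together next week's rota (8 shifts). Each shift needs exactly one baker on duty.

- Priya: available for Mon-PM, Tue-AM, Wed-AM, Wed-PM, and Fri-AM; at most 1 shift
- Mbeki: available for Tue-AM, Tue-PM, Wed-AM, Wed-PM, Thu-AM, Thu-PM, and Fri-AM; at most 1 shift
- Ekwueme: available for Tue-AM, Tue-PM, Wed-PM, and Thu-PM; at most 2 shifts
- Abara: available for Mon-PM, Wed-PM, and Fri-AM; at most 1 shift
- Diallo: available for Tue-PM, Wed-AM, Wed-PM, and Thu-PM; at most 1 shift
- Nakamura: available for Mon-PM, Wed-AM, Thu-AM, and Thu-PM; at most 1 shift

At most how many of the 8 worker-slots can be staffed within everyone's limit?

7

Total capacity across all bakers is 1+1+2+1+1+1 = 7, and 8 slots are needed, so at most 7 can be filled.
An assignment achieving 7: Mon-PM→Priya, Tue-AM→Ekwueme, Tue-PM→Ekwueme, Wed-AM→Diallo, Thu-AM→Mbeki, Thu-PM→Nakamura, Fri-AM→Abara.
Loads: Priya 1/1, Mbeki 1/1, Ekwueme 2/2, Abara 1/1, Diallo 1/1, Nakamura 1/1.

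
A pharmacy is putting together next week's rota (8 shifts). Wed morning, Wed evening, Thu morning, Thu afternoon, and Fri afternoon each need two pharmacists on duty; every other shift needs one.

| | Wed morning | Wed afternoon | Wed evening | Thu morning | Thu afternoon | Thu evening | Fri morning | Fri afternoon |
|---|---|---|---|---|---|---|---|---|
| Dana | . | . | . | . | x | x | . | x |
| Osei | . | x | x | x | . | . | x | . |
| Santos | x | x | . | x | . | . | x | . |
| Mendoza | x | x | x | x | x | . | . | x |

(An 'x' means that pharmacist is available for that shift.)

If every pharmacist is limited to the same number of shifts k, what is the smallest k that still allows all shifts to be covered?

4

With 4 pharmacists and 13 worker-slots to fill, someone must work at least ⌈13/4⌉ = 4 shifts, so k ≥ 4.
k = 4 works: Wed morning→Santos+Mendoza, Wed afternoon→Osei, Wed evening→Osei+Mendoza, Thu morning→Osei+Santos, Thu afternoon→Dana+Mendoza, Thu evening→Dana, Fri morning→Osei, Fri afternoon→Dana+Mendoza.
Loads: Dana 3, Osei 4, Santos 2, Mendoza 4 — all ≤ 4.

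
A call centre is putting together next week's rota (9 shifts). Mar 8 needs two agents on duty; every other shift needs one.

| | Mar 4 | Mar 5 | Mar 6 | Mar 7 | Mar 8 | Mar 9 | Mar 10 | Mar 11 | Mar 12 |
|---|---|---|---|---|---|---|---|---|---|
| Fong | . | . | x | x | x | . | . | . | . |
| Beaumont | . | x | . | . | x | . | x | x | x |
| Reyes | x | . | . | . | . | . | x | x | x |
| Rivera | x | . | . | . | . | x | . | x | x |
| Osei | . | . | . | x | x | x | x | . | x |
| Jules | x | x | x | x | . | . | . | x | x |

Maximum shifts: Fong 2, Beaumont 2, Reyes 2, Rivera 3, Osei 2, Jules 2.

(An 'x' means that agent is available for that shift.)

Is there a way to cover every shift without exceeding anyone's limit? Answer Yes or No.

One valid schedule: Mar 4→Reyes, Mar 5→Beaumont, Mar 6→Fong, Mar 7→Fong, Mar 8→Beaumont+Osei, Mar 9→Rivera, Mar 10→Reyes, Mar 11→Rivera, Mar 12→Rivera.
Loads: Fong 2/2, Beaumont 2/2, Reyes 2/2, Rivera 3/3, Osei 1/2, Jules 0/2 — all within limits.

Yes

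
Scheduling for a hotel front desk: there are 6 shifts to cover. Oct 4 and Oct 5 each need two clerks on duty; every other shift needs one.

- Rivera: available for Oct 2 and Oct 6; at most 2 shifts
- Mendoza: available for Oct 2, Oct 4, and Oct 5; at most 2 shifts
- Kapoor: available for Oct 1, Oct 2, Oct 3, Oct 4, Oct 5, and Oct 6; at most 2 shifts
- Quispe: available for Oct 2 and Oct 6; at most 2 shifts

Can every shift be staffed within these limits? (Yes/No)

Total capacity is 8 and 8 slots are needed, so capacity alone doesn't rule it out.
Shifts {Oct 1, Oct 3, Oct 4} need 4 worker-slots in total, but the clerks available for any of those shifts (Mendoza and Kapoor) can supply at most 3 among them. So no valid schedule exists.

No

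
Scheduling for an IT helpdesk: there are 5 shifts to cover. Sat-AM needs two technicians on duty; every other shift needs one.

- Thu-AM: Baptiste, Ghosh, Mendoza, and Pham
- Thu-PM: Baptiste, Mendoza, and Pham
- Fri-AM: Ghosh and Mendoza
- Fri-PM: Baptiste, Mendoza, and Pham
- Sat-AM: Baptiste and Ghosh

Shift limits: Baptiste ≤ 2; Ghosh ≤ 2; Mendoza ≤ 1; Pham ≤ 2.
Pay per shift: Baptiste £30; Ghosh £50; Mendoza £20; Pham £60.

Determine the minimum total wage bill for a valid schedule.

Sat-AM can only be covered by Baptiste and Ghosh, so that assignment is forced.
Picking the cheapest available technician for each shift independently would cost £160, but that ignores the shift limits.
An optimal schedule: Thu-AM→Pham, Thu-PM→Baptiste, Fri-AM→Ghosh, Fri-PM→Mendoza, Sat-AM→Baptiste+Ghosh.
Total: 60 + 30 + 50 + 20 + 30 + 50 = £240.

£240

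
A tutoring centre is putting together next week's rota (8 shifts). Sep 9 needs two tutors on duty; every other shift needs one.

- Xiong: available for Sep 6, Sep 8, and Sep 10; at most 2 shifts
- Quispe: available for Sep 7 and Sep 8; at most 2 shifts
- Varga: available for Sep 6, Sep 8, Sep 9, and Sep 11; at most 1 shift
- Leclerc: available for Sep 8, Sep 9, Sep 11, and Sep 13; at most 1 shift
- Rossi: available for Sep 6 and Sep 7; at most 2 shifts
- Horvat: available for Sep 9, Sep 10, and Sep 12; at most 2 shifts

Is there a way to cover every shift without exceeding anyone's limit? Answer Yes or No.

Total capacity is 10 and 9 slots are needed, so capacity alone doesn't rule it out.
Shifts {Sep 9, Sep 11, Sep 13} need 4 worker-slots in total, but the tutors available for any of those shifts (Varga, Leclerc, and Horvat) can supply at most 3 among them. So no valid schedule exists.

No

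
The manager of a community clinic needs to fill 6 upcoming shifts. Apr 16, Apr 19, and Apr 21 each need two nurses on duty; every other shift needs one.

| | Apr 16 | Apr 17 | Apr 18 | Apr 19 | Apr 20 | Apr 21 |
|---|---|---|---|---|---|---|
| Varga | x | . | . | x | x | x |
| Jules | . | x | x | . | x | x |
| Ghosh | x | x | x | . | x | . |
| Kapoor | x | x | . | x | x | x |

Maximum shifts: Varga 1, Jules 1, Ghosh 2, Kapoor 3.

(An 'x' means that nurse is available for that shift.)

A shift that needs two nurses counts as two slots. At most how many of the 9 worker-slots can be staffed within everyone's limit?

7

Total capacity across all nurses is 1+1+2+3 = 7, and 9 slots are needed, so at most 7 can be filled.
An assignment achieving 7: Apr 16→Ghosh+Kapoor, Apr 17→Ghosh, Apr 18→Jules, Apr 19→Varga+Kapoor, Apr 21→Kapoor.
Loads: Varga 1/1, Jules 1/1, Ghosh 2/2, Kapoor 3/3.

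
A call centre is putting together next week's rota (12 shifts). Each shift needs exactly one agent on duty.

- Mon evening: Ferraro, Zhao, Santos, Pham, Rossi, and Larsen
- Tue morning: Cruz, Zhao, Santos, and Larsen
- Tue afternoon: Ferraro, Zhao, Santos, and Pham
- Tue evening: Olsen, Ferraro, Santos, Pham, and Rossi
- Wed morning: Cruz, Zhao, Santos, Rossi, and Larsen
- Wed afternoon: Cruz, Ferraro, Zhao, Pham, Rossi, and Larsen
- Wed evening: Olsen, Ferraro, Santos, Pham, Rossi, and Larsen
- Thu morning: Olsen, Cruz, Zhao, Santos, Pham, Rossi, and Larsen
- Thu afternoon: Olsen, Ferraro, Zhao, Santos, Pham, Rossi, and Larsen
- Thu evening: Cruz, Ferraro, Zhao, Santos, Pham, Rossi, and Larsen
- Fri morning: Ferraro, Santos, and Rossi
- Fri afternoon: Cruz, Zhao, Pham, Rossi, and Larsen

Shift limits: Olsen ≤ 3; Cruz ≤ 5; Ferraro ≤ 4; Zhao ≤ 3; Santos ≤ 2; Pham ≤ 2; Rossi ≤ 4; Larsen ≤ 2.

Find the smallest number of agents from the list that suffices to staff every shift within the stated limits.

3

12 slots to fill and no one can take more than 5, so at least ⌈12/5⌉ = 3 agents are needed.
Olsen, Cruz, and Ferraro alone can cover everything: Mon evening→Ferraro, Tue morning→Cruz, Tue afternoon→Ferraro, Tue evening→Olsen, Wed morning→Cruz, Wed afternoon→Cruz, Wed evening→Olsen, Thu morning→Olsen, Thu afternoon→Ferraro, Thu evening→Cruz, Fri morning→Ferraro, Fri afternoon→Cruz.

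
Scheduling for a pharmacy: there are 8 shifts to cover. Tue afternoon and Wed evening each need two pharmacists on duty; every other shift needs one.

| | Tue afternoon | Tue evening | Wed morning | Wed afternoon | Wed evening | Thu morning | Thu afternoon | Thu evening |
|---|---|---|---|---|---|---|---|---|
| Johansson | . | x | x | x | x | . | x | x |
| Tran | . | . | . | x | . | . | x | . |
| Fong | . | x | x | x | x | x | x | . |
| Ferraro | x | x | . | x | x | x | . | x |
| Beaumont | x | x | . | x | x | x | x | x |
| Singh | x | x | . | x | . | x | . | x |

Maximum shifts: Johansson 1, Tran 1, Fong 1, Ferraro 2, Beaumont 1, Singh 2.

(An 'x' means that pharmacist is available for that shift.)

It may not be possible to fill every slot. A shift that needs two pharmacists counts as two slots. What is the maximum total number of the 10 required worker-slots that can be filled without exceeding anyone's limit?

8

Total capacity across all pharmacists is 1+1+1+2+1+2 = 8, and 10 slots are needed, so at most 8 can be filled.
An assignment achieving 8: Tue afternoon→Ferraro+Beaumont, Wed morning→Johansson, Wed evening→Fong+Ferraro, Thu morning→Singh, Thu afternoon→Tran, Thu evening→Singh.
Loads: Johansson 1/1, Tran 1/1, Fong 1/1, Ferraro 2/2, Beaumont 1/1, Singh 2/2.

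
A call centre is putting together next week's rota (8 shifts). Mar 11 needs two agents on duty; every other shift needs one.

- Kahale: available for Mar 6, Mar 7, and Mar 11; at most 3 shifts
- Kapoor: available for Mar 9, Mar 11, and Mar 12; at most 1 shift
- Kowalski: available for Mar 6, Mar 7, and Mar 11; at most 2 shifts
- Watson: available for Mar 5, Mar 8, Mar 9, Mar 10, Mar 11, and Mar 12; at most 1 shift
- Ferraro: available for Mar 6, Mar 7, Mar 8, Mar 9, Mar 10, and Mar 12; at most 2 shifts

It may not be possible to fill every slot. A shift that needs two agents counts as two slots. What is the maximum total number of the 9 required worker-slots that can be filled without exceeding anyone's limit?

Total capacity across all agents is 3+1+2+1+2 = 9, and 9 slots are needed, so at most 9 can be filled.
An assignment achieving 8: Mar 5→Watson, Mar 6→Kahale, Mar 7→Kahale, Mar 8→Ferraro, Mar 9→Kapoor, Mar 10→Ferraro, Mar 11→Kahale+Kowalski.
Loads: Kahale 3/3, Kapoor 1/1, Kowalski 1/2, Watson 1/1, Ferraro 2/2.

8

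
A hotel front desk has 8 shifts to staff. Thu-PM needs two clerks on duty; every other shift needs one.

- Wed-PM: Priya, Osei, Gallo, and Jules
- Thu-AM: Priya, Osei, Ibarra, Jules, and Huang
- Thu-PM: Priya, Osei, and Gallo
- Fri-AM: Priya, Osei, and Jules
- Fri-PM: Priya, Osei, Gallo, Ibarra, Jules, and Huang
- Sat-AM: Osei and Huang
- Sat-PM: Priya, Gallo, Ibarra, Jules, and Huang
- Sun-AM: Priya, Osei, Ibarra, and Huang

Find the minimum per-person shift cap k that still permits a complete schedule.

2

With 6 clerks and 9 worker-slots to fill, someone must work at least ⌈9/6⌉ = 2 shifts, so k ≥ 2.
k = 2 works: Wed-PM→Gallo, Thu-AM→Ibarra, Thu-PM→Priya+Osei, Fri-AM→Priya, Fri-PM→Jules, Sat-AM→Osei, Sat-PM→Gallo, Sun-AM→Ibarra.
Loads: Priya 2, Osei 2, Gallo 2, Ibarra 2, Jules 1, Huang 0 — all ≤ 2.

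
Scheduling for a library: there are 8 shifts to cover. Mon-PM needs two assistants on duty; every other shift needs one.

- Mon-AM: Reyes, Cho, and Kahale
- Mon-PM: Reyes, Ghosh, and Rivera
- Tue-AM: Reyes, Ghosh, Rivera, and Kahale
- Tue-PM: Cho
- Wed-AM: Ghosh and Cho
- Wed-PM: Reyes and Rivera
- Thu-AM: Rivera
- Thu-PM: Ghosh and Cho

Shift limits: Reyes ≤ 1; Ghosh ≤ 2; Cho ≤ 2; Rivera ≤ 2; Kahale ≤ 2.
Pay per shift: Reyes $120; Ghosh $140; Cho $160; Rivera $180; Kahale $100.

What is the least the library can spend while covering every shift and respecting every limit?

$1280

Tue-PM can only be covered by Cho, so that assignment is forced.
Thu-AM can only be covered by Rivera, so that assignment is forced.
Picking the cheapest available assistant for each shift independently would cost $1200, but that ignores the shift limits.
An optimal schedule: Mon-AM→Kahale, Mon-PM→Ghosh+Rivera, Tue-AM→Kahale, Tue-PM→Cho, Wed-AM→Ghosh, Wed-PM→Reyes, Thu-AM→Rivera, Thu-PM→Cho.
Total: 100 + 140 + 180 + 100 + 160 + 140 + 120 + 180 + 160 = $1280.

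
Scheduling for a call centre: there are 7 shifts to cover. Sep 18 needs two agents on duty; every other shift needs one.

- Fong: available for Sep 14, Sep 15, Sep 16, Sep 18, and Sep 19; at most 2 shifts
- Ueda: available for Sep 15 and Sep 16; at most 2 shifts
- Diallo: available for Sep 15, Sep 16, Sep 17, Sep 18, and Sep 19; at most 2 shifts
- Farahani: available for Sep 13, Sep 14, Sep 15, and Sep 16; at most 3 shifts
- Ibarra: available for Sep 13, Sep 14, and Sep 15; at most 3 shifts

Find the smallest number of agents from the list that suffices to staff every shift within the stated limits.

4

8 slots to fill and no one can take more than 3, so at least ⌈8/3⌉ = 3 agents are needed.
No set of 3 agents can cover every shift (each such set leaves at least one shift with no one available or exceeds a cap).
Fong, Ueda, Diallo, and Farahani alone can cover everything: Sep 13→Farahani, Sep 14→Farahani, Sep 15→Ueda, Sep 16→Ueda, Sep 17→Diallo, Sep 18→Fong+Diallo, Sep 19→Fong.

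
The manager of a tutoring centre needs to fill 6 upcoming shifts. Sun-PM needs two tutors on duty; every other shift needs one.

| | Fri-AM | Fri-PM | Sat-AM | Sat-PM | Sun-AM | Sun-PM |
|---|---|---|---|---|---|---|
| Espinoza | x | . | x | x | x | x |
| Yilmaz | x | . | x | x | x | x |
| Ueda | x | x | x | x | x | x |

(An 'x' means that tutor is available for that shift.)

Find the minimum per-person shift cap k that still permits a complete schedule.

With 3 tutors and 7 worker-slots to fill, someone must work at least ⌈7/3⌉ = 3 shifts, so k ≥ 3.
k = 3 works: Fri-AM→Espinoza, Fri-PM→Ueda, Sat-AM→Espinoza, Sat-PM→Espinoza, Sun-AM→Yilmaz, Sun-PM→Yilmaz+Ueda.
Loads: Espinoza 3, Yilmaz 2, Ueda 2 — all ≤ 3.

3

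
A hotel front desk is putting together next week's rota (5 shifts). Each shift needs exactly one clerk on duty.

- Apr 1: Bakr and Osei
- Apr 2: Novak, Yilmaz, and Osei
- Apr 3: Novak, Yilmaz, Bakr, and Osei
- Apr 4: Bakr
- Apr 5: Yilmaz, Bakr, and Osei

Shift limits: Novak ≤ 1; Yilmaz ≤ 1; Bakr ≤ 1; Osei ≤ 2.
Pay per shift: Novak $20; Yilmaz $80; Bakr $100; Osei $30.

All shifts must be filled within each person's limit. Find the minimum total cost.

$260

Apr 4 can only be covered by Bakr, so that assignment is forced.
Picking the cheapest available clerk for each shift independently would cost $200, but that ignores the shift limits.
An optimal schedule: Apr 1→Osei, Apr 2→Novak, Apr 3→Osei, Apr 4→Bakr, Apr 5→Yilmaz.
Total: 30 + 20 + 30 + 100 + 80 = $260.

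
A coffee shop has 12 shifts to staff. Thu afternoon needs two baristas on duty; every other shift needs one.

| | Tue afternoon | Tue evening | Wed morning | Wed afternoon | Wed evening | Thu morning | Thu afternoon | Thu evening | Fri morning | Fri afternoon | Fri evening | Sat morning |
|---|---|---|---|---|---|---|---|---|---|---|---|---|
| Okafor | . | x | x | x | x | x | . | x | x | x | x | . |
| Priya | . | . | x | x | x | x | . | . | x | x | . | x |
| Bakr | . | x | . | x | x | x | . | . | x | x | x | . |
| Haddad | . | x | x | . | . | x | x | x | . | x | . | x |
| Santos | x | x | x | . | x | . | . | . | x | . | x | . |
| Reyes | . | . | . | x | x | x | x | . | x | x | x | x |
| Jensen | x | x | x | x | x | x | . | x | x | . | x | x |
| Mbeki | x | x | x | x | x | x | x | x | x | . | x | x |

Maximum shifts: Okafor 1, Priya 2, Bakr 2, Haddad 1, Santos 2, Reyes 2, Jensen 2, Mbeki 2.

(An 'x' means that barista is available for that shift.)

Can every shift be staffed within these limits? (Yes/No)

Yes

One valid schedule: Tue afternoon→Santos, Tue evening→Bakr, Wed morning→Santos, Wed afternoon→Bakr, Wed evening→Jensen, Thu morning→Jensen, Thu afternoon→Haddad+Reyes, Thu evening→Okafor, Fri morning→Mbeki, Fri afternoon→Priya, Fri evening→Reyes, Sat morning→Priya.
Loads: Okafor 1/1, Priya 2/2, Bakr 2/2, Haddad 1/1, Santos 2/2, Reyes 2/2, Jensen 2/2, Mbeki 1/2 — all within limits.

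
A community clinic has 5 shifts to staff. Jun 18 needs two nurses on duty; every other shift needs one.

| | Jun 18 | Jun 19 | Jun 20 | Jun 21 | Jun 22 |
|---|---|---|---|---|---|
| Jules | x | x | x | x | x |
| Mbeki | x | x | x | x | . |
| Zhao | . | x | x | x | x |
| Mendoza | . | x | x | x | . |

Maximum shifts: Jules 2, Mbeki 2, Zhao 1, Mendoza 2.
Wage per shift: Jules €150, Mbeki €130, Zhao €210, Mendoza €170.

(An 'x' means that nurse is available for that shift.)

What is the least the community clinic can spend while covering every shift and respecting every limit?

€900

Jun 18 can only be covered by Jules and Mbeki, so that assignment is forced.
Picking the cheapest available nurse for each shift independently would cost €820, but that ignores the shift limits.
An optimal schedule: Jun 18→Mbeki+Jules, Jun 19→Mbeki, Jun 20→Mendoza, Jun 21→Mendoza, Jun 22→Jules.
Total: 130 + 150 + 130 + 170 + 170 + 150 = €900.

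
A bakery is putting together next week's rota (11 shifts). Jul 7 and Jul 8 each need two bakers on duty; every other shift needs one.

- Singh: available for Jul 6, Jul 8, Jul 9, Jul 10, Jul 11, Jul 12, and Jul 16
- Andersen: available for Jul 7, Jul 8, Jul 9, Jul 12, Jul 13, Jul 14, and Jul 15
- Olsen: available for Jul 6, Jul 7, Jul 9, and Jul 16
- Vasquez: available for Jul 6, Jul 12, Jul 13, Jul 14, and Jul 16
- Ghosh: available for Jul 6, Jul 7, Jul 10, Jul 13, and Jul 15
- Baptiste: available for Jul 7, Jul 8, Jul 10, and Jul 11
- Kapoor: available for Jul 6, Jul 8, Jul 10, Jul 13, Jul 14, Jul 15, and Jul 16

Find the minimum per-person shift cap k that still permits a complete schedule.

2

With 7 bakers and 13 worker-slots to fill, someone must work at least ⌈13/7⌉ = 2 shifts, so k ≥ 2.
k = 2 works: Jul 6→Vasquez, Jul 7→Olsen+Baptiste, Jul 8→Baptiste+Kapoor, Jul 9→Singh, Jul 10→Ghosh, Jul 11→Singh, Jul 12→Andersen, Jul 13→Vasquez, Jul 14→Andersen, Jul 15→Ghosh, Jul 16→Olsen.
Loads: Singh 2, Andersen 2, Olsen 2, Vasquez 2, Ghosh 2, Baptiste 2, Kapoor 1 — all ≤ 2.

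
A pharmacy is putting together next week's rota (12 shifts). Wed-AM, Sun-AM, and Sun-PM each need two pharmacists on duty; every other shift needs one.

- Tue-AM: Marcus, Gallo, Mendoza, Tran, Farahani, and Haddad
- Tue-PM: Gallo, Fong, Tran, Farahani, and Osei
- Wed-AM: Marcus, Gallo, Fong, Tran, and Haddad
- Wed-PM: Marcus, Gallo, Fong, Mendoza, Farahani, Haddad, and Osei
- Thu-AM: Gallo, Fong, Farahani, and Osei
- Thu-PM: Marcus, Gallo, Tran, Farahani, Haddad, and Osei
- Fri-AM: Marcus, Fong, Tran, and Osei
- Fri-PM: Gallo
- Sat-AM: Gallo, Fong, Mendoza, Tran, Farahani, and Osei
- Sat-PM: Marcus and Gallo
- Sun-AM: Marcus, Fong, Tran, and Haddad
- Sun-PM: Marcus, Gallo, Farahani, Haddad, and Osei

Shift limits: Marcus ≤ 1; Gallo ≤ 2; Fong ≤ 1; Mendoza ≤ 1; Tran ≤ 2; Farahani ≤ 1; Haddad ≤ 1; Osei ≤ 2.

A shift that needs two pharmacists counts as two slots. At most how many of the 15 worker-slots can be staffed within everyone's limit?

Total capacity across all pharmacists is 1+2+1+1+2+1+1+2 = 11, and 15 slots are needed, so at most 11 can be filled.
An assignment achieving 11: Tue-AM→Mendoza, Tue-PM→Tran, Thu-AM→Gallo, Thu-PM→Osei, Fri-AM→Fong, Fri-PM→Gallo, Sat-PM→Marcus, Sun-AM→Tran+Haddad, Sun-PM→Farahani+Osei.
Loads: Marcus 1/1, Gallo 2/2, Fong 1/1, Mendoza 1/1, Tran 2/2, Farahani 1/1, Haddad 1/1, Osei 2/2.

11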